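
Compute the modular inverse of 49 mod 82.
77

gcd(49, 82) = 1, so the inverse exists.
Extended Euclidean algorithm on (82, 49):
82 = 1 × 49 + 33  ⟹  33 = (1)·82 + (-1)·49
49 = 1 × 33 + 16  ⟹  16 = (-1)·82 + (2)·49
33 = 2 × 16 + 1  ⟹  1 = (3)·82 + (-5)·49
So (-5)·49 ≡ 1 (mod 82), i.e. 49^(-1) ≡ -5 ≡ 77 (mod 82).
Check: 49 × 77 = 3773 ≡ 1 (mod 82)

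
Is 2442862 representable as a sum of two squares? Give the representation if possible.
Not possible

Factorization: 2442862 = 2 × 31^3 × 41
By Fermat: n is sum of two squares iff every prime p ≡ 3 (mod 4) appears to even power.
Prime(s) ≡ 3 (mod 4) with odd exponent: [(31, 3)]
Therefore 2442862 cannot be expressed as a² + b².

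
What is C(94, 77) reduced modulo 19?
18

Using Lucas' theorem:
Write n=94 and k=77 in base 19:
n in base 19: [4, 18]
k in base 19: [4, 1]
C(94,77) mod 19 = ∏ C(n_i, k_i) mod 19
Digit binomials (mod 19): C(4,4) = 1; C(18,1) = 18
Product: 1 × 18 = 18 ≡ 18 (mod 19)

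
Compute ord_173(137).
86

173 is prime, so ord(137) divides φ(173) = 172.
Divisors of 172: 1, 2, 4, 43, 86, 172.
Repeated squaring: 137^1 ≡ 137, 137^2 ≡ 85, 137^4 ≡ 132, 137^8 ≡ 124, 137^16 ≡ 152, 137^32 ≡ 95, 137^64 ≡ 29, 137^128 ≡ 149 (mod 173).
Test 137^d mod 173 for each divisor d in increasing order:
137^1 ≡ 137
137^2 ≡ 85
137^4 ≡ 132
137^43 = 137^32·137^8·137^2·137^1 ≡ 172
137^86 = 137^64·137^16·137^4·137^2 ≡ 1  ← first divisor giving 1
The order is 86.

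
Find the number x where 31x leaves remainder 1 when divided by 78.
73

gcd(31, 78) = 1, so the inverse exists.
Extended Euclidean algorithm on (78, 31):
78 = 2 × 31 + 16  ⟹  16 = (1)·78 + (-2)·31
31 = 1 × 16 + 15  ⟹  15 = (-1)·78 + (3)·31
16 = 1 × 15 + 1  ⟹  1 = (2)·78 + (-5)·31
So (-5)·31 ≡ 1 (mod 78), i.e. 31^(-1) ≡ -5 ≡ 73 (mod 78).
Check: 31 × 73 = 2263 ≡ 1 (mod 78)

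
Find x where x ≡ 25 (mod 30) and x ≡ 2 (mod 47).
895

Using Chinese Remainder Theorem:
M = 30 × 47 = 1410
M1 = 47, M2 = 30
y1 = 47^(-1) mod 30 = 23
y2 = 30^(-1) mod 47 = 11
x = (25×47×23 + 2×30×11) mod 1410 = 895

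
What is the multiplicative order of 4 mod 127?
7

127 is prime, so ord(4) divides φ(127) = 126.
Divisors of 126: 1, 2, 3, 6, 7, 9, 14, 18, 21, 42, 63, 126.
Repeated squaring: 4^1 ≡ 4, 4^2 ≡ 16, 4^4 ≡ 2, 4^8 ≡ 4, 4^16 ≡ 16, 4^32 ≡ 2, 4^64 ≡ 4 (mod 127).
Test 4^d mod 127 for each divisor d in increasing order:
4^1 ≡ 4
4^2 ≡ 16
4^3 = 4^2·4^1 ≡ 64
4^6 = 4^4·4^2 ≡ 32
4^7 = 4^4·4^2·4^1 ≡ 1  ← first divisor giving 1
The order is 7.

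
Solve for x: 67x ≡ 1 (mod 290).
13

gcd(67, 290) = 1, so the inverse exists.
Extended Euclidean algorithm on (290, 67):
290 = 4 × 67 + 22  ⟹  22 = (1)·290 + (-4)·67
67 = 3 × 22 + 1  ⟹  1 = (-3)·290 + (13)·67
So (13)·67 ≡ 1 (mod 290), i.e. 67^(-1) ≡ 13 (mod 290).
Check: 67 × 13 = 871 ≡ 1 (mod 290)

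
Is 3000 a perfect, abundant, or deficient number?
abundant

Proper divisors of 3000: sum = 1 + 2 + 3 + 4 + 5 + 6 + 8 + 10 + ... + 600 + 750 + 1000 + 1500 (31 divisors) = 6360
Since 6360 > 3000, 3000 is abundant.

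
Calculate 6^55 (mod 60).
36

Repeated squaring. Binary of 55 = 110111.
6^1 ≡ 6 (mod 60); 6^2 ≡ 36 (mod 60); 6^4 ≡ 36 (mod 60); 6^8 ≡ 36 (mod 60); 6^16 ≡ 36 (mod 60); 6^32 ≡ 36 (mod 60)
6^55 = 6^1 × 6^2 × 6^4 × 6^16 × 6^32 ≡ 36 (mod 60)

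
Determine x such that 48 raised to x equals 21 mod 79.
72

Baby-step giant-step with step n = ⌈√79⌉ = 9.
Baby steps 48^j mod 79 (j:value) for j=0..8: 0:1, 1:48, 2:13, 3:71, 4:11, 5:54, 6:64, 7:70, 8:42.
Giant-step multiplier: 48^(-9) ≡ 48^(78-9) = 48^69 ≡ 27 (mod 79).
Giant steps γ_i = 21·27^i mod 79: γ_0=21, γ_1=14, γ_2=62, γ_3=15, γ_4=10, γ_5=33, γ_6=22, γ_7=41, γ_8=1 (in table at j=0).
x = i·n + j = 8·9 + 0 = 72.
Check: 48^72 ≡ 21 (mod 79).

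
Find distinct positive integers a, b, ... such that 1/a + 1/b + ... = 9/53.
1/6 + 1/318

Greedy algorithm:
9/53: ceiling(53/9) = 6, use 1/6
1/318: ceiling(318/1) = 318, use 1/318
Result: 9/53 = 1/6 + 1/318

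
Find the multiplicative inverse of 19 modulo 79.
25

gcd(19, 79) = 1, so the inverse exists.
Extended Euclidean algorithm on (79, 19):
79 = 4 × 19 + 3  ⟹  3 = (1)·79 + (-4)·19
19 = 6 × 3 + 1  ⟹  1 = (-6)·79 + (25)·19
So (25)·19 ≡ 1 (mod 79), i.e. 19^(-1) ≡ 25 (mod 79).
Check: 19 × 25 = 475 ≡ 1 (mod 79)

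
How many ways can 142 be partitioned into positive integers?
18440293320

p(n) counts ways to write n as a sum of positive integers (order ignored).
Euler's pentagonal recurrence: p(k) = p(k-1) + p(k-2) - p(k-5) - p(k-7) + p(k-12) + p(k-15) - ... (offsets j(3j∓1)/2, signs ++--, p(0)=1, p(<0)=0).
DP table for k = 0..141: p(0)=1, p(1)=1, p(2)=2, p(3)=3, p(4)=5, p(5)=7, p(6)=11, p(7)=15, p(8)=22, p(9)=30, p(10)=42, p(11)=56, p(12)=77, p(13)=101, p(14)=135, p(15)=176, p(16)=231, p(17)=297, p(18)=385, p(19)=490, p(20)=627, p(21)=792, p(22)=1002, p(23)=1255, p(24)=1575, p(25)=1958, p(26)=2436, p(27)=3010, p(28)=3718, p(29)=4565, p(30)=5604, p(31)=6842, p(32)=8349, p(33)=10143, p(34)=12310, p(35)=14883, p(36)=17977, p(37)=21637, p(38)=26015, p(39)=31185, p(40)=37338, p(41)=44583, p(42)=53174, p(43)=63261, p(44)=75175, p(45)=89134, p(46)=105558, p(47)=124754, p(48)=147273, p(49)=173525, p(50)=204226, p(51)=239943, p(52)=281589, p(53)=329931, p(54)=386155, p(55)=451276, p(56)=526823, p(57)=614154, p(58)=715220, p(59)=831820, p(60)=966467, p(61)=1121505, p(62)=1300156, p(63)=1505499, p(64)=1741630, p(65)=2012558, p(66)=2323520, p(67)=2679689, p(68)=3087735, p(69)=3554345, p(70)=4087968, p(71)=4697205, p(72)=5392783, p(73)=6185689, p(74)=7089500, p(75)=8118264, p(76)=9289091, p(77)=10619863, p(78)=12132164, p(79)=13848650, p(80)=15796476, p(81)=18004327, p(82)=20506255, p(83)=23338469, p(84)=26543660, p(85)=30167357, p(86)=34262962, p(87)=38887673, p(88)=44108109, p(89)=49995925, p(90)=56634173, p(91)=64112359, p(92)=72533807, p(93)=82010177, p(94)=92669720, p(95)=104651419, p(96)=118114304, p(97)=133230930, p(98)=150198136, p(99)=169229875, p(100)=190569292, p(101)=214481126, p(102)=241265379, p(103)=271248950, p(104)=304801365, p(105)=342325709, p(106)=384276336, p(107)=431149389, p(108)=483502844, p(109)=541946240, p(110)=607163746, p(111)=679903203, p(112)=761002156, p(113)=851376628, p(114)=952050665, p(115)=1064144451, p(116)=1188908248, p(117)=1327710076, p(118)=1482074143, p(119)=1653668665, p(120)=1844349560, p(121)=2056148051, p(122)=2291320912, p(123)=2552338241, p(124)=2841940500, p(125)=3163127352, p(126)=3519222692, p(127)=3913864295, p(128)=4351078600, p(129)=4835271870, p(130)=5371315400, p(131)=5964539504, p(132)=6620830889, p(133)=7346629512, p(134)=8149040695, p(135)=9035836076, p(136)=10015581680, p(137)=11097645016, p(138)=12292341831, p(139)=13610949895, p(140)=15065878135, p(141)=16670689208.
Final step: p(142) = p(141) + p(140) - p(137) - p(135) + p(130) + p(127) - p(120) - p(116) + p(107) + p(102) - p(91) - p(85) + p(72) + p(65) - p(50) - p(42) + p(25) + p(16)
= 16670689208 + 15065878135 - 11097645016 - 9035836076 + 5371315400 + 3913864295 - 1844349560 - 1188908248 + 431149389 + 241265379 - 64112359 - 30167357 + 5392783 + 2012558 - 204226 - 53174 + 1958 + 231
= 18440293320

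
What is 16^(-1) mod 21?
4

gcd(16, 21) = 1, so the inverse exists.
Extended Euclidean algorithm on (21, 16):
21 = 1 × 16 + 5  ⟹  5 = (1)·21 + (-1)·16
16 = 3 × 5 + 1  ⟹  1 = (-3)·21 + (4)·16
So (4)·16 ≡ 1 (mod 21), i.e. 16^(-1) ≡ 4 (mod 21).
Check: 16 × 4 = 64 ≡ 1 (mod 21)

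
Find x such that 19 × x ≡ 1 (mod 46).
17

gcd(19, 46) = 1, so the inverse exists.
Extended Euclidean algorithm on (46, 19):
46 = 2 × 19 + 8  ⟹  8 = (1)·46 + (-2)·19
19 = 2 × 8 + 3  ⟹  3 = (-2)·46 + (5)·19
8 = 2 × 3 + 2  ⟹  2 = (5)·46 + (-12)·19
3 = 1 × 2 + 1  ⟹  1 = (-7)·46 + (17)·19
So (17)·19 ≡ 1 (mod 46), i.e. 19^(-1) ≡ 17 (mod 46).
Check: 19 × 17 = 323 ≡ 1 (mod 46)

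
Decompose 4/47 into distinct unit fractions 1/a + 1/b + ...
1/12 + 1/564

Greedy algorithm:
4/47: ceiling(47/4) = 12, use 1/12
1/564: ceiling(564/1) = 564, use 1/564
Result: 4/47 = 1/12 + 1/564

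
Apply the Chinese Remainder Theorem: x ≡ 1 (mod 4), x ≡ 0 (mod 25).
25

Using Chinese Remainder Theorem:
M = 4 × 25 = 100
M1 = 25, M2 = 4
y1 = 25^(-1) mod 4 = 1
y2 = 4^(-1) mod 25 = 19
x = (1×25×1 + 0×4×19) mod 100 = 25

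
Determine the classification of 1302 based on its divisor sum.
abundant

Proper divisors of 1302: sum = 1 + 2 + 3 + 6 + 7 + 14 + 21 + 31 + 42 + 62 + 93 + 186 + 217 + 434 + 651 = 1770
Since 1770 > 1302, 1302 is abundant.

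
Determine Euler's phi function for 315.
144

315 = 3^2 × 5 × 7
φ(n) = n × ∏(1 - 1/p) for each prime p dividing n
φ(315) = 315 × (1 - 1/3) × (1 - 1/5) × (1 - 1/7) = 144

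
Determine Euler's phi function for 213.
140

213 = 3 × 71
φ(n) = n × ∏(1 - 1/p) for each prime p dividing n
φ(213) = 213 × (1 - 1/3) × (1 - 1/71) = 140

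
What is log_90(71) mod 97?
5

Baby-step giant-step with step n = ⌈√97⌉ = 10.
Baby steps 90^j mod 97 (j:value) for j=0..9: 0:1, 1:90, 2:49, 3:45, 4:73, 5:71, 6:85, 7:84, 8:91, 9:42.
h = 71 is already in the table at j=5, so x = 5.
Check: 90^5 ≡ 71 (mod 97).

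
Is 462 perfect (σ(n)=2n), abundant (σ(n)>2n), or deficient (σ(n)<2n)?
abundant

Proper divisors of 462: sum = 1 + 2 + 3 + 6 + 7 + 11 + 14 + 21 + 22 + 33 + 42 + 66 + 77 + 154 + 231 = 690
Since 690 > 462, 462 is abundant.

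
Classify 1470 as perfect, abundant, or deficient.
abundant

Proper divisors of 1470: sum = 1 + 2 + 3 + 5 + 6 + 7 + 10 + 14 + ... + 245 + 294 + 490 + 735 (23 divisors) = 2634
Since 2634 > 1470, 1470 is abundant.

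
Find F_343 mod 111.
73

Matrix identity: Q^n = [[F_(n+1), F_n], [F_n, F_(n-1)]] with Q = [[1,1],[1,0]].
n = 343 = 101010111₂. Square-and-multiply, entries mod 111:
Q^1 = [[1,1],[1,0]]
Q^2 = (Q^1)² = [[2,1],[1,1]]
Q^5 = (Q^2)²·Q = [[8,5],[5,3]]
Q^10 = (Q^5)² = [[89,55],[55,34]]
Q^21 = (Q^10)²·Q = [[62,68],[68,105]]
Q^42 = (Q^21)² = [[32,34],[34,109]]
Q^85 = (Q^42)²·Q = [[92,71],[71,21]]
Q^171 = (Q^85)²·Q = [[105,74],[74,31]]
Q^343 = (Q^171)²·Q = [[36,73],[73,74]]
F_343 mod 111 = Q^343[0][1] = 73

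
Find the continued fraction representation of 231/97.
[2; 2, 1, 1, 1, 1, 1, 4]

Euclidean algorithm steps:
231 = 2 × 97 + 37
97 = 2 × 37 + 23
37 = 1 × 23 + 14
23 = 1 × 14 + 9
14 = 1 × 9 + 5
9 = 1 × 5 + 4
5 = 1 × 4 + 1
4 = 4 × 1 + 0
Continued fraction: [2; 2, 1, 1, 1, 1, 1, 4]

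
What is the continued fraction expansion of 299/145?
[2; 16, 9]

Euclidean algorithm steps:
299 = 2 × 145 + 9
145 = 16 × 9 + 1
9 = 9 × 1 + 0
Continued fraction: [2; 16, 9]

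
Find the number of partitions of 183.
896684817527

p(n) counts ways to write n as a sum of positive integers (order ignored).
Euler's pentagonal recurrence: p(k) = p(k-1) + p(k-2) - p(k-5) - p(k-7) + p(k-12) + p(k-15) - ... (offsets j(3j∓1)/2, signs ++--, p(0)=1, p(<0)=0).
DP table for k = 0..182: p(0)=1, p(1)=1, p(2)=2, p(3)=3, p(4)=5, p(5)=7, p(6)=11, p(7)=15, p(8)=22, p(9)=30, p(10)=42, p(11)=56, p(12)=77, p(13)=101, p(14)=135, p(15)=176, p(16)=231, p(17)=297, p(18)=385, p(19)=490, p(20)=627, p(21)=792, p(22)=1002, p(23)=1255, p(24)=1575, p(25)=1958, p(26)=2436, p(27)=3010, p(28)=3718, p(29)=4565, p(30)=5604, p(31)=6842, p(32)=8349, p(33)=10143, p(34)=12310, p(35)=14883, p(36)=17977, p(37)=21637, p(38)=26015, p(39)=31185, p(40)=37338, p(41)=44583, p(42)=53174, p(43)=63261, p(44)=75175, p(45)=89134, p(46)=105558, p(47)=124754, p(48)=147273, p(49)=173525, p(50)=204226, p(51)=239943, p(52)=281589, p(53)=329931, p(54)=386155, p(55)=451276, p(56)=526823, p(57)=614154, p(58)=715220, p(59)=831820, p(60)=966467, p(61)=1121505, p(62)=1300156, p(63)=1505499, p(64)=1741630, p(65)=2012558, p(66)=2323520, p(67)=2679689, p(68)=3087735, p(69)=3554345, p(70)=4087968, p(71)=4697205, p(72)=5392783, p(73)=6185689, p(74)=7089500, p(75)=8118264, p(76)=9289091, p(77)=10619863, p(78)=12132164, p(79)=13848650, p(80)=15796476, p(81)=18004327, p(82)=20506255, p(83)=23338469, p(84)=26543660, p(85)=30167357, p(86)=34262962, p(87)=38887673, p(88)=44108109, p(89)=49995925, p(90)=56634173, p(91)=64112359, p(92)=72533807, p(93)=82010177, p(94)=92669720, p(95)=104651419, p(96)=118114304, p(97)=133230930, p(98)=150198136, p(99)=169229875, p(100)=190569292, p(101)=214481126, p(102)=241265379, p(103)=271248950, p(104)=304801365, p(105)=342325709, p(106)=384276336, p(107)=431149389, p(108)=483502844, p(109)=541946240, p(110)=607163746, p(111)=679903203, p(112)=761002156, p(113)=851376628, p(114)=952050665, p(115)=1064144451, p(116)=1188908248, p(117)=1327710076, p(118)=1482074143, p(119)=1653668665, p(120)=1844349560, p(121)=2056148051, p(122)=2291320912, p(123)=2552338241, p(124)=2841940500, p(125)=3163127352, p(126)=3519222692, p(127)=3913864295, p(128)=4351078600, p(129)=4835271870, p(130)=5371315400, p(131)=5964539504, p(132)=6620830889, p(133)=7346629512, p(134)=8149040695, p(135)=9035836076, p(136)=10015581680, p(137)=11097645016, p(138)=12292341831, p(139)=13610949895, p(140)=15065878135, p(141)=16670689208, p(142)=18440293320, p(143)=20390982757, p(144)=22540654445, p(145)=24908858009, p(146)=27517052599, p(147)=30388671978, p(148)=33549419497, p(149)=37027355200, p(150)=40853235313, p(151)=45060624582, p(152)=49686288421, p(153)=54770336324, p(154)=60356673280, p(155)=66493182097, p(156)=73232243759, p(157)=80630964769, p(158)=88751778802, p(159)=97662728555, p(160)=107438159466, p(161)=118159068427, p(162)=129913904637, p(163)=142798995930, p(164)=156919475295, p(165)=172389800255, p(166)=189334822579, p(167)=207890420102, p(168)=228204732751, p(169)=250438925115, p(170)=274768617130, p(171)=301384802048, p(172)=330495499613, p(173)=362326859895, p(174)=397125074750, p(175)=435157697830, p(176)=476715857290, p(177)=522115831195, p(178)=571701605655, p(179)=625846753120, p(180)=684957390936, p(181)=749474411781, p(182)=819876908323.
Final step: p(183) = p(182) + p(181) - p(178) - p(176) + p(171) + p(168) - p(161) - p(157) + p(148) + p(143) - p(132) - p(126) + p(113) + p(106) - p(91) - p(83) + p(66) + p(57) - p(38) - p(28) + p(7)
= 819876908323 + 749474411781 - 571701605655 - 476715857290 + 301384802048 + 228204732751 - 118159068427 - 80630964769 + 33549419497 + 20390982757 - 6620830889 - 3519222692 + 851376628 + 384276336 - 64112359 - 23338469 + 2323520 + 614154 - 26015 - 3718 + 15
= 896684817527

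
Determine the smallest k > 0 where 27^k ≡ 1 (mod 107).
53

107 is prime, so ord(27) divides φ(107) = 106.
Divisors of 106: 1, 2, 53, 106.
Repeated squaring: 27^1 ≡ 27, 27^2 ≡ 87, 27^4 ≡ 79, 27^8 ≡ 35, 27^16 ≡ 48, 27^32 ≡ 57, 27^64 ≡ 39 (mod 107).
Test 27^d mod 107 for each divisor d in increasing order:
27^1 ≡ 27
27^2 ≡ 87
27^53 = 27^32·27^16·27^4·27^1 ≡ 1  ← first divisor giving 1
The order is 53.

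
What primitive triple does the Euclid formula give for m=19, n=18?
(37, 684, 685)

Euclid's formula: a = m² - n², b = 2mn, c = m² + n²
m = 19, n = 18
a = 19² - 18² = 361 - 324 = 37
b = 2 × 19 × 18 = 684
c = 19² + 18² = 361 + 324 = 685
Verification: 37² + 684² = 1369 + 467856 = 469225 = 685² ✓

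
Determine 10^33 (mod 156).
64

Repeated squaring. Binary of 33 = 100001.
10^1 ≡ 10 (mod 156); 10^2 ≡ 100 (mod 156); 10^4 ≡ 16 (mod 156); 10^8 ≡ 100 (mod 156); 10^16 ≡ 16 (mod 156); 10^32 ≡ 100 (mod 156)
10^33 = 10^1 × 10^32 ≡ 64 (mod 156)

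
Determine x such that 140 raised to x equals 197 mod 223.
96

Baby-step giant-step with step n = ⌈√223⌉ = 15.
Baby steps 140^j mod 223 (j:value) for j=0..14: 0:1, 1:140, 2:199, 3:208, 4:130, 5:137, 6:2, 7:57, 8:175, 9:193, 10:37, 11:51, 12:4, 13:114, 14:127.
Giant-step multiplier: 140^(-15) ≡ 140^(222-15) = 140^207 ≡ 26 (mod 223).
Giant steps γ_i = 197·26^i mod 223: γ_0=197, γ_1=216, γ_2=41, γ_3=174, γ_4=64, γ_5=103, γ_6=2 (in table at j=6).
x = i·n + j = 6·15 + 6 = 96.
Check: 140^96 ≡ 197 (mod 223).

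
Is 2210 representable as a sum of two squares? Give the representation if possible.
1² + 47² (a=1, b=47)

Factorization: 2210 = 2 × 5 × 13 × 17
By Fermat: n is sum of two squares iff every prime p ≡ 3 (mod 4) appears to even power.
All primes ≡ 3 (mod 4) appear to even power.
Search a = 0, 1, 2, … for 2210 - a² a perfect square: first hit at a = 1: 2210 - 1 = 2209 = 47².
2210 = 1² + 47² = 1 + 2209 ✓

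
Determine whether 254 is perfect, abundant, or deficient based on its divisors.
deficient

Proper divisors of 254: sum = 1 + 2 + 127 = 130
Since 130 < 254, 254 is deficient.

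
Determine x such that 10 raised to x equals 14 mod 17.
3

Baby-step giant-step with step n = ⌈√17⌉ = 5.
Baby steps 10^j mod 17 (j:value) for j=0..4: 0:1, 1:10, 2:15, 3:14, 4:4.
h = 14 is already in the table at j=3, so x = 3.
Check: 10^3 ≡ 14 (mod 17).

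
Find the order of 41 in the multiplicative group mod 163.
81

163 is prime, so ord(41) divides φ(163) = 162.
Divisors of 162: 1, 2, 3, 6, 9, 18, 27, 54, 81, 162.
Repeated squaring: 41^1 ≡ 41, 41^2 ≡ 51, 41^4 ≡ 156, 41^8 ≡ 49, 41^16 ≡ 119, 41^32 ≡ 143, 41^64 ≡ 74, 41^128 ≡ 97 (mod 163).
Test 41^d mod 163 for each divisor d in increasing order:
41^1 ≡ 41
41^2 ≡ 51
41^3 = 41^2·41^1 ≡ 135
41^6 = 41^4·41^2 ≡ 132
41^9 = 41^8·41^1 ≡ 53
41^18 = 41^16·41^2 ≡ 38
41^27 = 41^16·41^8·41^2·41^1 ≡ 58
41^54 = 41^32·41^16·41^4·41^2 ≡ 104
41^81 = 41^64·41^16·41^1 ≡ 1  ← first divisor giving 1
The order is 81.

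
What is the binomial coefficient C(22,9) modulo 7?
0

Using Lucas' theorem:
Write n=22 and k=9 in base 7:
n in base 7: [3, 1]
k in base 7: [1, 2]
C(22,9) mod 7 = ∏ C(n_i, k_i) mod 7
Digit binomials (mod 7): C(3,1) = 3; C(1,2) = 0 (k_i > n_i)
Product: 3 × 0 = 0 ≡ 0 (mod 7)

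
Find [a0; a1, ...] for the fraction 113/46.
[2; 2, 5, 4]

Euclidean algorithm steps:
113 = 2 × 46 + 21
46 = 2 × 21 + 4
21 = 5 × 4 + 1
4 = 4 × 1 + 0
Continued fraction: [2; 2, 5, 4]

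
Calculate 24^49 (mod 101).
80

Repeated squaring. Binary of 49 = 110001.
24^1 ≡ 24 (mod 101); 24^2 ≡ 71 (mod 101); 24^4 ≡ 92 (mod 101); 24^8 ≡ 81 (mod 101); 24^16 ≡ 97 (mod 101); 24^32 ≡ 16 (mod 101)
24^49 = 24^1 × 24^16 × 24^32 ≡ 80 (mod 101)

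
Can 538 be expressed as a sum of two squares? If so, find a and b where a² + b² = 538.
3² + 23² (a=3, b=23)

Factorization: 538 = 2 × 269
By Fermat: n is sum of two squares iff every prime p ≡ 3 (mod 4) appears to even power.
All primes ≡ 3 (mod 4) appear to even power.
Search a = 0, 1, 2, … for 538 - a² a perfect square: first hit at a = 3: 538 - 9 = 529 = 23².
538 = 3² + 23² = 9 + 529 ✓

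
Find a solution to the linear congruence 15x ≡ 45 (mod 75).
x ≡ 3 (mod 5)

gcd(15, 75) = 15, which divides 45, so solutions exist.
Divide through by 15: x ≡ 3 (mod 5).
The coefficient of x is now 1, so x ≡ 3 (mod 5).
Check: 15 × 3 = 45 ≡ 45 (mod 75).
x ≡ 3 (mod 5), giving 15 solutions mod 75.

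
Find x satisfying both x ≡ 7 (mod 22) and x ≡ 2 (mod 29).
205

Using Chinese Remainder Theorem:
M = 22 × 29 = 638
M1 = 29, M2 = 22
y1 = 29^(-1) mod 22 = 19
y2 = 22^(-1) mod 29 = 4
x = (7×29×19 + 2×22×4) mod 638 = 205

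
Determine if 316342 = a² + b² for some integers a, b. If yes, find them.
Not possible

Factorization: 316342 = 2 × 13 × 23^3
By Fermat: n is sum of two squares iff every prime p ≡ 3 (mod 4) appears to even power.
Prime(s) ≡ 3 (mod 4) with odd exponent: [(23, 3)]
Therefore 316342 cannot be expressed as a² + b².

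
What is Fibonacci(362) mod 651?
559

Matrix identity: Q^n = [[F_(n+1), F_n], [F_n, F_(n-1)]] with Q = [[1,1],[1,0]].
n = 362 = 101101010₂. Square-and-multiply, entries mod 651:
Q^1 = [[1,1],[1,0]]
Q^2 = (Q^1)² = [[2,1],[1,1]]
Q^5 = (Q^2)²·Q = [[8,5],[5,3]]
Q^11 = (Q^5)²·Q = [[144,89],[89,55]]
Q^22 = (Q^11)² = [[13,134],[134,530]]
Q^45 = (Q^22)²·Q = [[398,548],[548,501]]
Q^90 = (Q^45)² = [[404,496],[496,559]]
Q^181 = (Q^90)²·Q = [[218,404],[404,465]]
Q^362 = (Q^181)² = [[467,559],[559,559]]
F_362 mod 651 = Q^362[0][1] = 559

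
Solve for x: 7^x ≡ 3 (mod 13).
8

Baby-step giant-step with step n = ⌈√13⌉ = 4.
Baby steps 7^j mod 13 (j:value) for j=0..3: 0:1, 1:7, 2:10, 3:5.
Giant-step multiplier: 7^(-4) ≡ 7^(12-4) = 7^8 ≡ 3 (mod 13).
Giant steps γ_i = 3·3^i mod 13: γ_0=3, γ_1=9, γ_2=1 (in table at j=0).
x = i·n + j = 2·4 + 0 = 8.
Check: 7^8 ≡ 3 (mod 13).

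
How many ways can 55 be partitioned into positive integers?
451276

p(n) counts ways to write n as a sum of positive integers (order ignored).
Euler's pentagonal recurrence: p(k) = p(k-1) + p(k-2) - p(k-5) - p(k-7) + p(k-12) + p(k-15) - ... (offsets j(3j∓1)/2, signs ++--, p(0)=1, p(<0)=0).
DP table for k = 0..54: p(0)=1, p(1)=1, p(2)=2, p(3)=3, p(4)=5, p(5)=7, p(6)=11, p(7)=15, p(8)=22, p(9)=30, p(10)=42, p(11)=56, p(12)=77, p(13)=101, p(14)=135, p(15)=176, p(16)=231, p(17)=297, p(18)=385, p(19)=490, p(20)=627, p(21)=792, p(22)=1002, p(23)=1255, p(24)=1575, p(25)=1958, p(26)=2436, p(27)=3010, p(28)=3718, p(29)=4565, p(30)=5604, p(31)=6842, p(32)=8349, p(33)=10143, p(34)=12310, p(35)=14883, p(36)=17977, p(37)=21637, p(38)=26015, p(39)=31185, p(40)=37338, p(41)=44583, p(42)=53174, p(43)=63261, p(44)=75175, p(45)=89134, p(46)=105558, p(47)=124754, p(48)=147273, p(49)=173525, p(50)=204226, p(51)=239943, p(52)=281589, p(53)=329931, p(54)=386155.
Final step: p(55) = p(54) + p(53) - p(50) - p(48) + p(43) + p(40) - p(33) - p(29) + p(20) + p(15) - p(4)
= 386155 + 329931 - 204226 - 147273 + 63261 + 37338 - 10143 - 4565 + 627 + 176 - 5
= 451276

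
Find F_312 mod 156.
120

Matrix identity: Q^n = [[F_(n+1), F_n], [F_n, F_(n-1)]] with Q = [[1,1],[1,0]].
n = 312 = 100111000₂. Square-and-multiply, entries mod 156:
Q^1 = [[1,1],[1,0]]
Q^2 = (Q^1)² = [[2,1],[1,1]]
Q^4 = (Q^2)² = [[5,3],[3,2]]
Q^9 = (Q^4)²·Q = [[55,34],[34,21]]
Q^19 = (Q^9)²·Q = [[57,125],[125,88]]
Q^39 = (Q^19)²·Q = [[27,154],[154,29]]
Q^78 = (Q^39)² = [[109,44],[44,65]]
Q^156 = (Q^78)² = [[89,12],[12,77]]
Q^312 = (Q^156)² = [[109,120],[120,145]]
F_312 mod 156 = Q^312[0][1] = 120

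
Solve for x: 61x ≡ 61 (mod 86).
x ≡ 1 (mod 86)

gcd(61, 86) = 1, which divides 61, so solutions exist.
Find 61^(-1) mod 86 by the extended Euclidean algorithm:
86 = 1 × 61 + 25  ⟹  25 = (1)·86 + (-1)·61
61 = 2 × 25 + 11  ⟹  11 = (-2)·86 + (3)·61
25 = 2 × 11 + 3  ⟹  3 = (5)·86 + (-7)·61
11 = 3 × 3 + 2  ⟹  2 = (-17)·86 + (24)·61
3 = 1 × 2 + 1  ⟹  1 = (22)·86 + (-31)·61
So (-31)·61 ≡ 1 (mod 86), i.e. 61^(-1) ≡ -31 ≡ 55 (mod 86).
x ≡ 55 × 61 = 3355 ≡ 1 (mod 86).
Check: 61 × 1 = 61 ≡ 61 (mod 86).
Unique solution: x ≡ 1 (mod 86)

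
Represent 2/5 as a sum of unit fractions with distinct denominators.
1/3 + 1/15

Greedy algorithm:
2/5: ceiling(5/2) = 3, use 1/3
1/15: ceiling(15/1) = 15, use 1/15
Result: 2/5 = 1/3 + 1/15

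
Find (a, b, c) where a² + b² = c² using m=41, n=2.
(1677, 164, 1685)

Euclid's formula: a = m² - n², b = 2mn, c = m² + n²
m = 41, n = 2
a = 41² - 2² = 1681 - 4 = 1677
b = 2 × 41 × 2 = 164
c = 41² + 2² = 1681 + 4 = 1685
Verification: 1677² + 164² = 2812329 + 26896 = 2839225 = 1685² ✓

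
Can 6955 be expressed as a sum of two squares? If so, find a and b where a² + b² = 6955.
Not possible

Factorization: 6955 = 5 × 13 × 107
By Fermat: n is sum of two squares iff every prime p ≡ 3 (mod 4) appears to even power.
Prime(s) ≡ 3 (mod 4) with odd exponent: [(107, 1)]
Therefore 6955 cannot be expressed as a² + b².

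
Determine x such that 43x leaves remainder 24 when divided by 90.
x ≡ 78 (mod 90)

gcd(43, 90) = 1, which divides 24, so solutions exist.
Find 43^(-1) mod 90 by the extended Euclidean algorithm:
90 = 2 × 43 + 4  ⟹  4 = (1)·90 + (-2)·43
43 = 10 × 4 + 3  ⟹  3 = (-10)·90 + (21)·43
4 = 1 × 3 + 1  ⟹  1 = (11)·90 + (-23)·43
So (-23)·43 ≡ 1 (mod 90), i.e. 43^(-1) ≡ -23 ≡ 67 (mod 90).
x ≡ 67 × 24 = 1608 ≡ 78 (mod 90).
Check: 43 × 78 = 3354 ≡ 24 (mod 90).
Unique solution: x ≡ 78 (mod 90)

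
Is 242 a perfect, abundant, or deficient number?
deficient

Proper divisors of 242: sum = 1 + 2 + 11 + 22 + 121 = 157
Since 157 < 242, 242 is deficient.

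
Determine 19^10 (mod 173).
78

Repeated squaring. Binary of 10 = 1010.
19^1 ≡ 19 (mod 173); 19^2 ≡ 15 (mod 173); 19^4 ≡ 52 (mod 173); 19^8 ≡ 109 (mod 173)
19^10 = 19^2 × 19^8 ≡ 78 (mod 173)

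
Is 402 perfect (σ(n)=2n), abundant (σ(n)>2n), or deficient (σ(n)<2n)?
abundant

Proper divisors of 402: sum = 1 + 2 + 3 + 6 + 67 + 134 + 201 = 414
Since 414 > 402, 402 is abundant.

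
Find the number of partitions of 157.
80630964769

p(n) counts ways to write n as a sum of positive integers (order ignored).
Euler's pentagonal recurrence: p(k) = p(k-1) + p(k-2) - p(k-5) - p(k-7) + p(k-12) + p(k-15) - ... (offsets j(3j∓1)/2, signs ++--, p(0)=1, p(<0)=0).
DP table for k = 0..156: p(0)=1, p(1)=1, p(2)=2, p(3)=3, p(4)=5, p(5)=7, p(6)=11, p(7)=15, p(8)=22, p(9)=30, p(10)=42, p(11)=56, p(12)=77, p(13)=101, p(14)=135, p(15)=176, p(16)=231, p(17)=297, p(18)=385, p(19)=490, p(20)=627, p(21)=792, p(22)=1002, p(23)=1255, p(24)=1575, p(25)=1958, p(26)=2436, p(27)=3010, p(28)=3718, p(29)=4565, p(30)=5604, p(31)=6842, p(32)=8349, p(33)=10143, p(34)=12310, p(35)=14883, p(36)=17977, p(37)=21637, p(38)=26015, p(39)=31185, p(40)=37338, p(41)=44583, p(42)=53174, p(43)=63261, p(44)=75175, p(45)=89134, p(46)=105558, p(47)=124754, p(48)=147273, p(49)=173525, p(50)=204226, p(51)=239943, p(52)=281589, p(53)=329931, p(54)=386155, p(55)=451276, p(56)=526823, p(57)=614154, p(58)=715220, p(59)=831820, p(60)=966467, p(61)=1121505, p(62)=1300156, p(63)=1505499, p(64)=1741630, p(65)=2012558, p(66)=2323520, p(67)=2679689, p(68)=3087735, p(69)=3554345, p(70)=4087968, p(71)=4697205, p(72)=5392783, p(73)=6185689, p(74)=7089500, p(75)=8118264, p(76)=9289091, p(77)=10619863, p(78)=12132164, p(79)=13848650, p(80)=15796476, p(81)=18004327, p(82)=20506255, p(83)=23338469, p(84)=26543660, p(85)=30167357, p(86)=34262962, p(87)=38887673, p(88)=44108109, p(89)=49995925, p(90)=56634173, p(91)=64112359, p(92)=72533807, p(93)=82010177, p(94)=92669720, p(95)=104651419, p(96)=118114304, p(97)=133230930, p(98)=150198136, p(99)=169229875, p(100)=190569292, p(101)=214481126, p(102)=241265379, p(103)=271248950, p(104)=304801365, p(105)=342325709, p(106)=384276336, p(107)=431149389, p(108)=483502844, p(109)=541946240, p(110)=607163746, p(111)=679903203, p(112)=761002156, p(113)=851376628, p(114)=952050665, p(115)=1064144451, p(116)=1188908248, p(117)=1327710076, p(118)=1482074143, p(119)=1653668665, p(120)=1844349560, p(121)=2056148051, p(122)=2291320912, p(123)=2552338241, p(124)=2841940500, p(125)=3163127352, p(126)=3519222692, p(127)=3913864295, p(128)=4351078600, p(129)=4835271870, p(130)=5371315400, p(131)=5964539504, p(132)=6620830889, p(133)=7346629512, p(134)=8149040695, p(135)=9035836076, p(136)=10015581680, p(137)=11097645016, p(138)=12292341831, p(139)=13610949895, p(140)=15065878135, p(141)=16670689208, p(142)=18440293320, p(143)=20390982757, p(144)=22540654445, p(145)=24908858009, p(146)=27517052599, p(147)=30388671978, p(148)=33549419497, p(149)=37027355200, p(150)=40853235313, p(151)=45060624582, p(152)=49686288421, p(153)=54770336324, p(154)=60356673280, p(155)=66493182097, p(156)=73232243759.
Final step: p(157) = p(156) + p(155) - p(152) - p(150) + p(145) + p(142) - p(135) - p(131) + p(122) + p(117) - p(106) - p(100) + p(87) + p(80) - p(65) - p(57) + p(40) + p(31) - p(12) - p(2)
= 73232243759 + 66493182097 - 49686288421 - 40853235313 + 24908858009 + 18440293320 - 9035836076 - 5964539504 + 2291320912 + 1327710076 - 384276336 - 190569292 + 38887673 + 15796476 - 2012558 - 614154 + 37338 + 6842 - 77 - 2
= 80630964769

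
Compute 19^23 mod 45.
19

Repeated squaring. Binary of 23 = 10111.
19^1 ≡ 19 (mod 45); 19^2 ≡ 1 (mod 45); 19^4 ≡ 1 (mod 45); 19^8 ≡ 1 (mod 45); 19^16 ≡ 1 (mod 45)
19^23 = 19^1 × 19^2 × 19^4 × 19^16 ≡ 19 (mod 45)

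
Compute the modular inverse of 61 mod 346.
329

gcd(61, 346) = 1, so the inverse exists.
Extended Euclidean algorithm on (346, 61):
346 = 5 × 61 + 41  ⟹  41 = (1)·346 + (-5)·61
61 = 1 × 41 + 20  ⟹  20 = (-1)·346 + (6)·61
41 = 2 × 20 + 1  ⟹  1 = (3)·346 + (-17)·61
So (-17)·61 ≡ 1 (mod 346), i.e. 61^(-1) ≡ -17 ≡ 329 (mod 346).
Check: 61 × 329 = 20069 ≡ 1 (mod 346)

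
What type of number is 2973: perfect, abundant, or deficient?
deficient

Proper divisors of 2973: sum = 1 + 3 + 991 = 995
Since 995 < 2973, 2973 is deficient.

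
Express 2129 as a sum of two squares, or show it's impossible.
23² + 40² (a=23, b=40)

Factorization: 2129 = 2129
By Fermat: n is sum of two squares iff every prime p ≡ 3 (mod 4) appears to even power.
All primes ≡ 3 (mod 4) appear to even power.
Search a = 0, 1, 2, … for 2129 - a² a perfect square: first hit at a = 23: 2129 - 529 = 1600 = 40².
2129 = 23² + 40² = 529 + 1600 ✓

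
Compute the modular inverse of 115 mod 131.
90

gcd(115, 131) = 1, so the inverse exists.
Extended Euclidean algorithm on (131, 115):
131 = 1 × 115 + 16  ⟹  16 = (1)·131 + (-1)·115
115 = 7 × 16 + 3  ⟹  3 = (-7)·131 + (8)·115
16 = 5 × 3 + 1  ⟹  1 = (36)·131 + (-41)·115
So (-41)·115 ≡ 1 (mod 131), i.e. 115^(-1) ≡ -41 ≡ 90 (mod 131).
Check: 115 × 90 = 10350 ≡ 1 (mod 131)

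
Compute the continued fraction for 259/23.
[11; 3, 1, 5]

Euclidean algorithm steps:
259 = 11 × 23 + 6
23 = 3 × 6 + 5
6 = 1 × 5 + 1
5 = 5 × 1 + 0
Continued fraction: [11; 3, 1, 5]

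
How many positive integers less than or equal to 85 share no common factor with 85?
64

85 = 5 × 17
φ(n) = n × ∏(1 - 1/p) for each prime p dividing n
φ(85) = 85 × (1 - 1/5) × (1 - 1/17) = 64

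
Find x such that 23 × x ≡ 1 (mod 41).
25

gcd(23, 41) = 1, so the inverse exists.
Extended Euclidean algorithm on (41, 23):
41 = 1 × 23 + 18  ⟹  18 = (1)·41 + (-1)·23
23 = 1 × 18 + 5  ⟹  5 = (-1)·41 + (2)·23
18 = 3 × 5 + 3  ⟹  3 = (4)·41 + (-7)·23
5 = 1 × 3 + 2  ⟹  2 = (-5)·41 + (9)·23
3 = 1 × 2 + 1  ⟹  1 = (9)·41 + (-16)·23
So (-16)·23 ≡ 1 (mod 41), i.e. 23^(-1) ≡ -16 ≡ 25 (mod 41).
Check: 23 × 25 = 575 ≡ 1 (mod 41)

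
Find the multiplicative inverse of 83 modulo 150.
47

gcd(83, 150) = 1, so the inverse exists.
Extended Euclidean algorithm on (150, 83):
150 = 1 × 83 + 67  ⟹  67 = (1)·150 + (-1)·83
83 = 1 × 67 + 16  ⟹  16 = (-1)·150 + (2)·83
67 = 4 × 16 + 3  ⟹  3 = (5)·150 + (-9)·83
16 = 5 × 3 + 1  ⟹  1 = (-26)·150 + (47)·83
So (47)·83 ≡ 1 (mod 150), i.e. 83^(-1) ≡ 47 (mod 150).
Check: 83 × 47 = 3901 ≡ 1 (mod 150)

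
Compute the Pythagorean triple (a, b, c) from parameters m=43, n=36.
(553, 3096, 3145)

Euclid's formula: a = m² - n², b = 2mn, c = m² + n²
m = 43, n = 36
a = 43² - 36² = 1849 - 1296 = 553
b = 2 × 43 × 36 = 3096
c = 43² + 36² = 1849 + 1296 = 3145
Verification: 553² + 3096² = 305809 + 9585216 = 9891025 = 3145² ✓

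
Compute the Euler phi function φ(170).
64

170 = 2 × 5 × 17
φ(n) = n × ∏(1 - 1/p) for each prime p dividing n
φ(170) = 170 × (1 - 1/2) × (1 - 1/5) × (1 - 1/17) = 64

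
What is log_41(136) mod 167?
125

Baby-step giant-step with step n = ⌈√167⌉ = 13.
Baby steps 41^j mod 167 (j:value) for j=0..12: 0:1, 1:41, 2:11, 3:117, 4:121, 5:118, 6:162, 7:129, 8:112, 9:83, 10:63, 11:78, 12:25.
Giant-step multiplier: 41^(-13) ≡ 41^(166-13) = 41^153 ≡ 138 (mod 167).
Giant steps γ_i = 136·138^i mod 167: γ_0=136, γ_1=64, γ_2=148, γ_3=50, γ_4=53, γ_5=133, γ_6=151, γ_7=130, γ_8=71, γ_9=112 (in table at j=8).
x = i·n + j = 9·13 + 8 = 125.
Check: 41^125 ≡ 136 (mod 167).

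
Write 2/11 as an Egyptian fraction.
1/6 + 1/66

Greedy algorithm:
2/11: ceiling(11/2) = 6, use 1/6
1/66: ceiling(66/1) = 66, use 1/66
Result: 2/11 = 1/6 + 1/66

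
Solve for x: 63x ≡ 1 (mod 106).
69

gcd(63, 106) = 1, so the inverse exists.
Extended Euclidean algorithm on (106, 63):
106 = 1 × 63 + 43  ⟹  43 = (1)·106 + (-1)·63
63 = 1 × 43 + 20  ⟹  20 = (-1)·106 + (2)·63
43 = 2 × 20 + 3  ⟹  3 = (3)·106 + (-5)·63
20 = 6 × 3 + 2  ⟹  2 = (-19)·106 + (32)·63
3 = 1 × 2 + 1  ⟹  1 = (22)·106 + (-37)·63
So (-37)·63 ≡ 1 (mod 106), i.e. 63^(-1) ≡ -37 ≡ 69 (mod 106).
Check: 63 × 69 = 4347 ≡ 1 (mod 106)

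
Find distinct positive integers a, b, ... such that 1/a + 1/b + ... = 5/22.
1/5 + 1/37 + 1/4070

Greedy algorithm:
5/22: ceiling(22/5) = 5, use 1/5
3/110: ceiling(110/3) = 37, use 1/37
1/4070: ceiling(4070/1) = 4070, use 1/4070
Result: 5/22 = 1/5 + 1/37 + 1/4070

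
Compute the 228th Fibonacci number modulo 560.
416

Matrix identity: Q^n = [[F_(n+1), F_n], [F_n, F_(n-1)]] with Q = [[1,1],[1,0]].
n = 228 = 11100100₂. Square-and-multiply, entries mod 560:
Q^1 = [[1,1],[1,0]]
Q^3 = (Q^1)²·Q = [[3,2],[2,1]]
Q^7 = (Q^3)²·Q = [[21,13],[13,8]]
Q^14 = (Q^7)² = [[50,377],[377,233]]
Q^28 = (Q^14)² = [[149,291],[291,418]]
Q^57 = (Q^28)²·Q = [[279,482],[482,357]]
Q^114 = (Q^57)² = [[485,232],[232,253]]
Q^228 = (Q^114)² = [[89,416],[416,233]]
F_228 mod 560 = Q^228[0][1] = 416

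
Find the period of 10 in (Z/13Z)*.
6

13 is prime, so ord(10) divides φ(13) = 12.
Divisors of 12: 1, 2, 3, 4, 6, 12.
Repeated squaring: 10^1 ≡ 10, 10^2 ≡ 9, 10^4 ≡ 3, 10^8 ≡ 9 (mod 13).
Test 10^d mod 13 for each divisor d in increasing order:
10^1 ≡ 10
10^2 ≡ 9
10^3 = 10^2·10^1 ≡ 12
10^4 ≡ 3
10^6 = 10^4·10^2 ≡ 1  ← first divisor giving 1
The order is 6.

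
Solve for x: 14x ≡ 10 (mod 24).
x ≡ 11 (mod 12)

gcd(14, 24) = 2, which divides 10, so solutions exist.
Divide through by 2: 7x ≡ 5 (mod 12).
Find 7^(-1) mod 12 by the extended Euclidean algorithm:
12 = 1 × 7 + 5  ⟹  5 = (1)·12 + (-1)·7
7 = 1 × 5 + 2  ⟹  2 = (-1)·12 + (2)·7
5 = 2 × 2 + 1  ⟹  1 = (3)·12 + (-5)·7
So (-5)·7 ≡ 1 (mod 12), i.e. 7^(-1) ≡ -5 ≡ 7 (mod 12).
x ≡ 7 × 5 = 35 ≡ 11 (mod 12).
Check: 14 × 11 = 154 ≡ 10 (mod 24).
x ≡ 11 (mod 12), giving 2 solutions mod 24.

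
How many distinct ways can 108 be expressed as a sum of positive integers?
483502844

p(n) counts ways to write n as a sum of positive integers (order ignored).
Euler's pentagonal recurrence: p(k) = p(k-1) + p(k-2) - p(k-5) - p(k-7) + p(k-12) + p(k-15) - ... (offsets j(3j∓1)/2, signs ++--, p(0)=1, p(<0)=0).
DP table for k = 0..107: p(0)=1, p(1)=1, p(2)=2, p(3)=3, p(4)=5, p(5)=7, p(6)=11, p(7)=15, p(8)=22, p(9)=30, p(10)=42, p(11)=56, p(12)=77, p(13)=101, p(14)=135, p(15)=176, p(16)=231, p(17)=297, p(18)=385, p(19)=490, p(20)=627, p(21)=792, p(22)=1002, p(23)=1255, p(24)=1575, p(25)=1958, p(26)=2436, p(27)=3010, p(28)=3718, p(29)=4565, p(30)=5604, p(31)=6842, p(32)=8349, p(33)=10143, p(34)=12310, p(35)=14883, p(36)=17977, p(37)=21637, p(38)=26015, p(39)=31185, p(40)=37338, p(41)=44583, p(42)=53174, p(43)=63261, p(44)=75175, p(45)=89134, p(46)=105558, p(47)=124754, p(48)=147273, p(49)=173525, p(50)=204226, p(51)=239943, p(52)=281589, p(53)=329931, p(54)=386155, p(55)=451276, p(56)=526823, p(57)=614154, p(58)=715220, p(59)=831820, p(60)=966467, p(61)=1121505, p(62)=1300156, p(63)=1505499, p(64)=1741630, p(65)=2012558, p(66)=2323520, p(67)=2679689, p(68)=3087735, p(69)=3554345, p(70)=4087968, p(71)=4697205, p(72)=5392783, p(73)=6185689, p(74)=7089500, p(75)=8118264, p(76)=9289091, p(77)=10619863, p(78)=12132164, p(79)=13848650, p(80)=15796476, p(81)=18004327, p(82)=20506255, p(83)=23338469, p(84)=26543660, p(85)=30167357, p(86)=34262962, p(87)=38887673, p(88)=44108109, p(89)=49995925, p(90)=56634173, p(91)=64112359, p(92)=72533807, p(93)=82010177, p(94)=92669720, p(95)=104651419, p(96)=118114304, p(97)=133230930, p(98)=150198136, p(99)=169229875, p(100)=190569292, p(101)=214481126, p(102)=241265379, p(103)=271248950, p(104)=304801365, p(105)=342325709, p(106)=384276336, p(107)=431149389.
Final step: p(108) = p(107) + p(106) - p(103) - p(101) + p(96) + p(93) - p(86) - p(82) + p(73) + p(68) - p(57) - p(51) + p(38) + p(31) - p(16) - p(8)
= 431149389 + 384276336 - 271248950 - 214481126 + 118114304 + 82010177 - 34262962 - 20506255 + 6185689 + 3087735 - 614154 - 239943 + 26015 + 6842 - 231 - 22
= 483502844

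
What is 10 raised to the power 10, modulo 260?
120

Repeated squaring. Binary of 10 = 1010.
10^1 ≡ 10 (mod 260); 10^2 ≡ 100 (mod 260); 10^4 ≡ 120 (mod 260); 10^8 ≡ 100 (mod 260)
10^10 = 10^2 × 10^8 ≡ 120 (mod 260)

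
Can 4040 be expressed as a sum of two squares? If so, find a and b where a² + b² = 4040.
14² + 62² (a=14, b=62)

Factorization: 4040 = 2^3 × 5 × 101
By Fermat: n is sum of two squares iff every prime p ≡ 3 (mod 4) appears to even power.
All primes ≡ 3 (mod 4) appear to even power.
Search a = 0, 1, 2, … for 4040 - a² a perfect square: first hit at a = 14: 4040 - 196 = 3844 = 62².
4040 = 14² + 62² = 196 + 3844 ✓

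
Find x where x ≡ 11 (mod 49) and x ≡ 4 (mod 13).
550

Using Chinese Remainder Theorem:
M = 49 × 13 = 637
M1 = 13, M2 = 49
y1 = 13^(-1) mod 49 = 34
y2 = 49^(-1) mod 13 = 4
x = (11×13×34 + 4×49×4) mod 637 = 550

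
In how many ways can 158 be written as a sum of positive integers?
88751778802

p(n) counts ways to write n as a sum of positive integers (order ignored).
Euler's pentagonal recurrence: p(k) = p(k-1) + p(k-2) - p(k-5) - p(k-7) + p(k-12) + p(k-15) - ... (offsets j(3j∓1)/2, signs ++--, p(0)=1, p(<0)=0).
DP table for k = 0..157: p(0)=1, p(1)=1, p(2)=2, p(3)=3, p(4)=5, p(5)=7, p(6)=11, p(7)=15, p(8)=22, p(9)=30, p(10)=42, p(11)=56, p(12)=77, p(13)=101, p(14)=135, p(15)=176, p(16)=231, p(17)=297, p(18)=385, p(19)=490, p(20)=627, p(21)=792, p(22)=1002, p(23)=1255, p(24)=1575, p(25)=1958, p(26)=2436, p(27)=3010, p(28)=3718, p(29)=4565, p(30)=5604, p(31)=6842, p(32)=8349, p(33)=10143, p(34)=12310, p(35)=14883, p(36)=17977, p(37)=21637, p(38)=26015, p(39)=31185, p(40)=37338, p(41)=44583, p(42)=53174, p(43)=63261, p(44)=75175, p(45)=89134, p(46)=105558, p(47)=124754, p(48)=147273, p(49)=173525, p(50)=204226, p(51)=239943, p(52)=281589, p(53)=329931, p(54)=386155, p(55)=451276, p(56)=526823, p(57)=614154, p(58)=715220, p(59)=831820, p(60)=966467, p(61)=1121505, p(62)=1300156, p(63)=1505499, p(64)=1741630, p(65)=2012558, p(66)=2323520, p(67)=2679689, p(68)=3087735, p(69)=3554345, p(70)=4087968, p(71)=4697205, p(72)=5392783, p(73)=6185689, p(74)=7089500, p(75)=8118264, p(76)=9289091, p(77)=10619863, p(78)=12132164, p(79)=13848650, p(80)=15796476, p(81)=18004327, p(82)=20506255, p(83)=23338469, p(84)=26543660, p(85)=30167357, p(86)=34262962, p(87)=38887673, p(88)=44108109, p(89)=49995925, p(90)=56634173, p(91)=64112359, p(92)=72533807, p(93)=82010177, p(94)=92669720, p(95)=104651419, p(96)=118114304, p(97)=133230930, p(98)=150198136, p(99)=169229875, p(100)=190569292, p(101)=214481126, p(102)=241265379, p(103)=271248950, p(104)=304801365, p(105)=342325709, p(106)=384276336, p(107)=431149389, p(108)=483502844, p(109)=541946240, p(110)=607163746, p(111)=679903203, p(112)=761002156, p(113)=851376628, p(114)=952050665, p(115)=1064144451, p(116)=1188908248, p(117)=1327710076, p(118)=1482074143, p(119)=1653668665, p(120)=1844349560, p(121)=2056148051, p(122)=2291320912, p(123)=2552338241, p(124)=2841940500, p(125)=3163127352, p(126)=3519222692, p(127)=3913864295, p(128)=4351078600, p(129)=4835271870, p(130)=5371315400, p(131)=5964539504, p(132)=6620830889, p(133)=7346629512, p(134)=8149040695, p(135)=9035836076, p(136)=10015581680, p(137)=11097645016, p(138)=12292341831, p(139)=13610949895, p(140)=15065878135, p(141)=16670689208, p(142)=18440293320, p(143)=20390982757, p(144)=22540654445, p(145)=24908858009, p(146)=27517052599, p(147)=30388671978, p(148)=33549419497, p(149)=37027355200, p(150)=40853235313, p(151)=45060624582, p(152)=49686288421, p(153)=54770336324, p(154)=60356673280, p(155)=66493182097, p(156)=73232243759, p(157)=80630964769.
Final step: p(158) = p(157) + p(156) - p(153) - p(151) + p(146) + p(143) - p(136) - p(132) + p(123) + p(118) - p(107) - p(101) + p(88) + p(81) - p(66) - p(58) + p(41) + p(32) - p(13) - p(3)
= 80630964769 + 73232243759 - 54770336324 - 45060624582 + 27517052599 + 20390982757 - 10015581680 - 6620830889 + 2552338241 + 1482074143 - 431149389 - 214481126 + 44108109 + 18004327 - 2323520 - 715220 + 44583 + 8349 - 101 - 3
= 88751778802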